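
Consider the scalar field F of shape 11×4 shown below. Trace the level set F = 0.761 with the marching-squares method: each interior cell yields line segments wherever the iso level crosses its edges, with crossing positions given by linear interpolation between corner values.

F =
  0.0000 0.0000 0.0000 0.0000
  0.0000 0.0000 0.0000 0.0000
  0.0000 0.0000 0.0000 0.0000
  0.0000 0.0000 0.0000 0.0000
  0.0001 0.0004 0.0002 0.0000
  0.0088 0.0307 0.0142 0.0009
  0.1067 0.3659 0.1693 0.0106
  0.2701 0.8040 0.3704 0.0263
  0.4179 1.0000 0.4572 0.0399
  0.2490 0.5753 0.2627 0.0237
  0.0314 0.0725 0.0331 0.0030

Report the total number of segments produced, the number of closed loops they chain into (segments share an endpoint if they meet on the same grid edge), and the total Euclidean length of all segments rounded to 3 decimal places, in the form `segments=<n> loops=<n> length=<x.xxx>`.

segments=6 loops=1 length=3.787

cell (6,0): code 0100 → (6.902,1.000)–(7.000,0.919)
cell (6,1): code 1000 → (7.000,1.099)–(6.902,1.000)
cell (7,0): code 0110 → (7.000,0.919)–(8.000,0.589)
cell (7,1): code 1001 → (8.000,1.440)–(7.000,1.099)
cell (8,0): code 0010 → (8.000,0.589)–(8.563,1.000)
cell (8,1): code 0001 → (8.563,1.000)–(8.000,1.440)
total: 6 segments, chained into 1 closed loop(s), length Σ = 3.787283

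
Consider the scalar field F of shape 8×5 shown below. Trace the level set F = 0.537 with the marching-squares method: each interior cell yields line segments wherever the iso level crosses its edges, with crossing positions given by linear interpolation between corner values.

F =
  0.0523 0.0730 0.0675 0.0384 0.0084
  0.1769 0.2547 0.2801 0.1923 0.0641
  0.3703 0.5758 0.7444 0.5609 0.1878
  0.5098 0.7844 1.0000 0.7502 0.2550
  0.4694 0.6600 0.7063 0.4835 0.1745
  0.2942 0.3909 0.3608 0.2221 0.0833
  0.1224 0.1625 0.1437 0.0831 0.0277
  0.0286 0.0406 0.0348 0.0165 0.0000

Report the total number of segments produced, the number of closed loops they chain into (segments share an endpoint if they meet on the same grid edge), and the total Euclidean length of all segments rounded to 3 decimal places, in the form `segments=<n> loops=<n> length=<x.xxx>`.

cell (1,0): code 0100 → (1.879,1.000)–(2.000,0.811)
cell (1,1): code 1100 → (1.553,2.000)–(1.879,1.000)
cell (1,2): code 1100 → (1.935,3.000)–(1.553,2.000)
cell (1,3): code 1000 → (2.000,3.064)–(1.935,3.000)
cell (2,0): code 0110 → (2.000,0.811)–(3.000,0.099)
cell (2,3): code 1001 → (3.000,3.431)–(2.000,3.064)
cell (3,0): code 0110 → (3.000,0.099)–(4.000,0.355)
cell (3,2): code 1011 → (4.000,2.760)–(3.799,3.000)
cell (3,3): code 0001 → (3.799,3.000)–(3.000,3.431)
cell (4,0): code 0010 → (4.000,0.355)–(4.457,1.000)
cell (4,1): code 0011 → (4.457,1.000)–(4.490,2.000)
cell (4,2): code 0001 → (4.490,2.000)–(4.000,2.760)
total: 12 segments, chained into 1 closed loop(s), length Σ = 9.678709

segments=12 loops=1 length=9.679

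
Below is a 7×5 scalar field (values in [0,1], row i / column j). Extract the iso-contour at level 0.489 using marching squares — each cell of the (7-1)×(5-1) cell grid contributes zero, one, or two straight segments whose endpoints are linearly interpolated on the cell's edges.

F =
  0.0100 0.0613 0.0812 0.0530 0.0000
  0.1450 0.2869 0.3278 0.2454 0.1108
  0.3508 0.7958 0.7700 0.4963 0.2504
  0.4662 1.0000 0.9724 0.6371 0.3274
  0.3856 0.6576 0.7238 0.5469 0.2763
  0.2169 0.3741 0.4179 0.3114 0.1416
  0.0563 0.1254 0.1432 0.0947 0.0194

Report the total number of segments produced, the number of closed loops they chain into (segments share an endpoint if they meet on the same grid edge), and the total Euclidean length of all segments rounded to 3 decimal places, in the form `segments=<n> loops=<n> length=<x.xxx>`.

segments=12 loops=1 length=10.676

cell (1,0): code 0100 → (1.397,1.000)–(2.000,0.311)
cell (1,1): code 1100 → (1.365,2.000)–(1.397,1.000)
cell (1,2): code 1100 → (1.971,3.000)–(1.365,2.000)
cell (1,3): code 1000 → (2.000,3.030)–(1.971,3.000)
cell (2,0): code 0110 → (2.000,0.311)–(3.000,0.043)
cell (2,3): code 1001 → (3.000,3.478)–(2.000,3.030)
cell (3,0): code 0110 → (3.000,0.043)–(4.000,0.380)
cell (3,3): code 1001 → (4.000,3.214)–(3.000,3.478)
cell (4,0): code 0010 → (4.000,0.380)–(4.595,1.000)
cell (4,1): code 0011 → (4.595,1.000)–(4.768,2.000)
cell (4,2): code 0011 → (4.768,2.000)–(4.246,3.000)
cell (4,3): code 0001 → (4.246,3.000)–(4.000,3.214)
total: 12 segments, chained into 1 closed loop(s), length Σ = 10.676049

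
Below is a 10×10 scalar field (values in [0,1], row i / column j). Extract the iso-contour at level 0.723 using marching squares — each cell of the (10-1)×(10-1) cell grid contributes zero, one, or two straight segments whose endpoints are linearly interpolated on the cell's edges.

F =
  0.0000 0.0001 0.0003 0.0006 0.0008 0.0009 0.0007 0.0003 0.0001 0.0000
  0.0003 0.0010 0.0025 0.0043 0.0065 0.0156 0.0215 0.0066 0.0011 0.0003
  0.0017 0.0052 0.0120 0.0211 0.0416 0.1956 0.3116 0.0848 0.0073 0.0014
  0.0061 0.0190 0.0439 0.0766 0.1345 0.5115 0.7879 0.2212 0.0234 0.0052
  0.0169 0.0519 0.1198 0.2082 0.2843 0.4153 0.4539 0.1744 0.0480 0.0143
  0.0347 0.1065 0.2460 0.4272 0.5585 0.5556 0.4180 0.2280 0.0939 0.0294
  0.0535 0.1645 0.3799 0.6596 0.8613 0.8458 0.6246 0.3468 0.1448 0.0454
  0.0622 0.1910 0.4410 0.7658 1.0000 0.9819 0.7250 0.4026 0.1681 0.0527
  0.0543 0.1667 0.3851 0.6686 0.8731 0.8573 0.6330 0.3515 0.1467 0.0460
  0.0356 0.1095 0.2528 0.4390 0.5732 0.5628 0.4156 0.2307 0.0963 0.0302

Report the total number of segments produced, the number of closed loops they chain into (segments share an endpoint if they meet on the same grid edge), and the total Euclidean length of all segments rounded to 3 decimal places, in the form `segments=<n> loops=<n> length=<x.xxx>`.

cell (2,5): code 0100 → (2.864,6.000)–(3.000,5.765)
cell (2,6): code 1000 → (3.000,6.115)–(2.864,6.000)
cell (3,5): code 0010 → (3.000,5.765)–(3.194,6.000)
cell (3,6): code 0001 → (3.194,6.000)–(3.000,6.115)
cell (5,3): code 0100 → (5.543,4.000)–(6.000,3.314)
cell (5,4): code 1100 → (5.577,5.000)–(5.543,4.000)
cell (5,5): code 1000 → (6.000,5.555)–(5.577,5.000)
cell (6,2): code 0100 → (6.597,3.000)–(7.000,2.868)
cell (6,3): code 1110 → (6.000,3.314)–(6.597,3.000)
cell (6,5): code 1101 → (6.980,6.000)–(6.000,5.555)
cell (6,6): code 1000 → (7.000,6.006)–(6.980,6.000)
cell (7,2): code 0010 → (7.000,2.868)–(7.440,3.000)
cell (7,3): code 0111 → (7.440,3.000)–(8.000,3.266)
cell (7,5): code 1011 → (8.000,5.599)–(7.022,6.000)
cell (7,6): code 0001 → (7.022,6.000)–(7.000,6.006)
cell (8,3): code 0010 → (8.000,3.266)–(8.501,4.000)
cell (8,4): code 0011 → (8.501,4.000)–(8.456,5.000)
cell (8,5): code 0001 → (8.456,5.000)–(8.000,5.599)
total: 18 segments, chained into 2 closed loop(s), length Σ = 10.499404

segments=18 loops=2 length=10.499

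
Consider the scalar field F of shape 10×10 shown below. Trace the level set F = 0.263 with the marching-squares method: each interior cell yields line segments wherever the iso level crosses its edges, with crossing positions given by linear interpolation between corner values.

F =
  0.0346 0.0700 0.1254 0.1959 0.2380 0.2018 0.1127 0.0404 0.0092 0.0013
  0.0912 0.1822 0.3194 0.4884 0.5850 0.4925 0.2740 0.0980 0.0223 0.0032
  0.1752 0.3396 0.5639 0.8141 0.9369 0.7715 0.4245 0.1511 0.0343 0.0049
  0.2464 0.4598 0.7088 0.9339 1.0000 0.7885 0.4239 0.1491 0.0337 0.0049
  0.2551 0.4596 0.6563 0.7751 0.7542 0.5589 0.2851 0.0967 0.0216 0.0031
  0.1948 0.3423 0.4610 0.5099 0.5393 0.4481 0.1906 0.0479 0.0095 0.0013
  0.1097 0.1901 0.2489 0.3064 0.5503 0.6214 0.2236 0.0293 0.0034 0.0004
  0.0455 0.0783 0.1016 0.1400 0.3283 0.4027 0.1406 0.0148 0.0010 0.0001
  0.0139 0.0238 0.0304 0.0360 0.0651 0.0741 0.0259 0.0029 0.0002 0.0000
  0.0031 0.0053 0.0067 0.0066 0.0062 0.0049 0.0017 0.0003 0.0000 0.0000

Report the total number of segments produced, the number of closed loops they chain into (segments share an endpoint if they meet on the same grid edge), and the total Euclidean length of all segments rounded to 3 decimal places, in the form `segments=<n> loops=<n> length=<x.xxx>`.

cell (0,1): code 0100 → (0.709,2.000)–(1.000,1.589)
cell (0,2): code 1100 → (0.229,3.000)–(0.709,2.000)
cell (0,3): code 1100 → (0.072,4.000)–(0.229,3.000)
cell (0,4): code 1100 → (0.211,5.000)–(0.072,4.000)
cell (0,5): code 1100 → (0.932,6.000)–(0.211,5.000)
cell (0,6): code 1000 → (1.000,6.062)–(0.932,6.000)
cell (1,0): code 0100 → (1.513,1.000)–(2.000,0.534)
cell (1,1): code 1110 → (1.000,1.589)–(1.513,1.000)
cell (1,6): code 1001 → (2.000,6.591)–(1.000,6.062)
cell (2,0): code 0110 → (2.000,0.534)–(3.000,0.078)
cell (2,6): code 1001 → (3.000,6.586)–(2.000,6.591)
cell (3,0): code 0110 → (3.000,0.078)–(4.000,0.039)
cell (3,6): code 1001 → (4.000,6.117)–(3.000,6.586)
cell (4,0): code 0110 → (4.000,0.039)–(5.000,0.462)
cell (4,5): code 1011 → (5.000,5.719)–(4.234,6.000)
cell (4,6): code 0001 → (4.234,6.000)–(4.000,6.117)
cell (5,0): code 0010 → (5.000,0.462)–(5.521,1.000)
cell (5,1): code 0011 → (5.521,1.000)–(5.934,2.000)
cell (5,2): code 0111 → (5.934,2.000)–(6.000,2.245)
cell (5,5): code 1001 → (6.000,5.901)–(5.000,5.719)
cell (6,2): code 0010 → (6.000,2.245)–(6.261,3.000)
cell (6,3): code 0111 → (6.261,3.000)–(7.000,3.653)
cell (6,5): code 1001 → (7.000,5.533)–(6.000,5.901)
cell (7,3): code 0010 → (7.000,3.653)–(7.248,4.000)
cell (7,4): code 0011 → (7.248,4.000)–(7.425,5.000)
cell (7,5): code 0001 → (7.425,5.000)–(7.000,5.533)
total: 26 segments, chained into 1 closed loop(s), length Σ = 21.989107

segments=26 loops=1 length=21.989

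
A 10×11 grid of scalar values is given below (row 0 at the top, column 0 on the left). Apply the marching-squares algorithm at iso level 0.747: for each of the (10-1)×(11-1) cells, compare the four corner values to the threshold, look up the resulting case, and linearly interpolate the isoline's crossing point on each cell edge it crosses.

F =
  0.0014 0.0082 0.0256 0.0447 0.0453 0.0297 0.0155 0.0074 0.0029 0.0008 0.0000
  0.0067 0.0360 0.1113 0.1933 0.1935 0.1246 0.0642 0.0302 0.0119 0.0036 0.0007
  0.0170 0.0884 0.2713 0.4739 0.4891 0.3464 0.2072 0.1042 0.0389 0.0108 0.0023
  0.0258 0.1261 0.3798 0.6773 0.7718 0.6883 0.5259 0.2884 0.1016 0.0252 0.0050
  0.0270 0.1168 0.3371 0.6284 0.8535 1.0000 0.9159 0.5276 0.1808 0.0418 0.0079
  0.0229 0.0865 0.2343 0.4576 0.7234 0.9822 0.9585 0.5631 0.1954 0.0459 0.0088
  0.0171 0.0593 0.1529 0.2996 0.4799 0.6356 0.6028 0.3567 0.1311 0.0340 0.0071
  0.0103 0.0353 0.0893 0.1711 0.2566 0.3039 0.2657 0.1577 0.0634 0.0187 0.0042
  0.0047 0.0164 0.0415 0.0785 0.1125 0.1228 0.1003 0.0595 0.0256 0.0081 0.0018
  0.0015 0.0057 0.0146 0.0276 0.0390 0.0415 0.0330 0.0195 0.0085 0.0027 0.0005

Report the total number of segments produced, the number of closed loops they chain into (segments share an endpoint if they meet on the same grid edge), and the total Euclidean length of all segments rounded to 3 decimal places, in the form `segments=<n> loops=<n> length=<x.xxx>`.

segments=12 loops=1 length=9.110

cell (2,3): code 0100 → (2.912,4.000)–(3.000,3.738)
cell (2,4): code 1000 → (3.000,4.297)–(2.912,4.000)
cell (3,3): code 0110 → (3.000,3.738)–(4.000,3.527)
cell (3,4): code 1101 → (3.188,5.000)–(3.000,4.297)
cell (3,5): code 1100 → (3.567,6.000)–(3.188,5.000)
cell (3,6): code 1000 → (4.000,6.435)–(3.567,6.000)
cell (4,3): code 0010 → (4.000,3.527)–(4.819,4.000)
cell (4,4): code 0111 → (4.819,4.000)–(5.000,4.091)
cell (4,6): code 1001 → (5.000,6.535)–(4.000,6.435)
cell (5,4): code 0010 → (5.000,4.091)–(5.679,5.000)
cell (5,5): code 0011 → (5.679,5.000)–(5.595,6.000)
cell (5,6): code 0001 → (5.595,6.000)–(5.000,6.535)
total: 12 segments, chained into 1 closed loop(s), length Σ = 9.110232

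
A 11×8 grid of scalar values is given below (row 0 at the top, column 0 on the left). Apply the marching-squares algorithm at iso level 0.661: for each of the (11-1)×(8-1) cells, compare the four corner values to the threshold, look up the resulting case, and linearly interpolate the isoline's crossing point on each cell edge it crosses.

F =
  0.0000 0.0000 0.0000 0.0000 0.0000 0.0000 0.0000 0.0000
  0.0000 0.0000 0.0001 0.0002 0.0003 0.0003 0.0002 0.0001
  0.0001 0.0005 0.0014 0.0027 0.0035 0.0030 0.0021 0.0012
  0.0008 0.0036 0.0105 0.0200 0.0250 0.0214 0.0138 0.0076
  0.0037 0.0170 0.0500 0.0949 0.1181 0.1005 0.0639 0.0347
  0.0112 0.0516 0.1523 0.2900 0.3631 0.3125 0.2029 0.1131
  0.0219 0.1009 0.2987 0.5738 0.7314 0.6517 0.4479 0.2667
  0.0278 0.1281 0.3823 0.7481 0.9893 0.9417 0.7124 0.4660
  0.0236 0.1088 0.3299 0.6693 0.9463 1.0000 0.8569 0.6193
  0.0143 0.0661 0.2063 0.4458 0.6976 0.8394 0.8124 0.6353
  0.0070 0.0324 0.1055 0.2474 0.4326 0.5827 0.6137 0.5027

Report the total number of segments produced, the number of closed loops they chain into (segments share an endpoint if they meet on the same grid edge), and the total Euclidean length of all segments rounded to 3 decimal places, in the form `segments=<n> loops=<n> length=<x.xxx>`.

segments=16 loops=1 length=12.381

cell (5,3): code 0100 → (5.809,4.000)–(6.000,3.553)
cell (5,4): code 1000 → (6.000,4.883)–(5.809,4.000)
cell (6,2): code 0100 → (6.500,3.000)–(7.000,2.762)
cell (6,3): code 1110 → (6.000,3.553)–(6.500,3.000)
cell (6,4): code 1101 → (6.032,5.000)–(6.000,4.883)
cell (6,5): code 1100 → (6.806,6.000)–(6.032,5.000)
cell (6,6): code 1000 → (7.000,6.209)–(6.806,6.000)
cell (7,2): code 0110 → (7.000,2.762)–(8.000,2.976)
cell (7,6): code 1001 → (8.000,6.824)–(7.000,6.209)
cell (8,2): code 0010 → (8.000,2.976)–(8.037,3.000)
cell (8,3): code 0111 → (8.037,3.000)–(9.000,3.855)
cell (8,6): code 1001 → (9.000,6.855)–(8.000,6.824)
cell (9,3): code 0010 → (9.000,3.855)–(9.138,4.000)
cell (9,4): code 0011 → (9.138,4.000)–(9.695,5.000)
cell (9,5): code 0011 → (9.695,5.000)–(9.762,6.000)
cell (9,6): code 0001 → (9.762,6.000)–(9.000,6.855)
total: 16 segments, chained into 1 closed loop(s), length Σ = 12.381427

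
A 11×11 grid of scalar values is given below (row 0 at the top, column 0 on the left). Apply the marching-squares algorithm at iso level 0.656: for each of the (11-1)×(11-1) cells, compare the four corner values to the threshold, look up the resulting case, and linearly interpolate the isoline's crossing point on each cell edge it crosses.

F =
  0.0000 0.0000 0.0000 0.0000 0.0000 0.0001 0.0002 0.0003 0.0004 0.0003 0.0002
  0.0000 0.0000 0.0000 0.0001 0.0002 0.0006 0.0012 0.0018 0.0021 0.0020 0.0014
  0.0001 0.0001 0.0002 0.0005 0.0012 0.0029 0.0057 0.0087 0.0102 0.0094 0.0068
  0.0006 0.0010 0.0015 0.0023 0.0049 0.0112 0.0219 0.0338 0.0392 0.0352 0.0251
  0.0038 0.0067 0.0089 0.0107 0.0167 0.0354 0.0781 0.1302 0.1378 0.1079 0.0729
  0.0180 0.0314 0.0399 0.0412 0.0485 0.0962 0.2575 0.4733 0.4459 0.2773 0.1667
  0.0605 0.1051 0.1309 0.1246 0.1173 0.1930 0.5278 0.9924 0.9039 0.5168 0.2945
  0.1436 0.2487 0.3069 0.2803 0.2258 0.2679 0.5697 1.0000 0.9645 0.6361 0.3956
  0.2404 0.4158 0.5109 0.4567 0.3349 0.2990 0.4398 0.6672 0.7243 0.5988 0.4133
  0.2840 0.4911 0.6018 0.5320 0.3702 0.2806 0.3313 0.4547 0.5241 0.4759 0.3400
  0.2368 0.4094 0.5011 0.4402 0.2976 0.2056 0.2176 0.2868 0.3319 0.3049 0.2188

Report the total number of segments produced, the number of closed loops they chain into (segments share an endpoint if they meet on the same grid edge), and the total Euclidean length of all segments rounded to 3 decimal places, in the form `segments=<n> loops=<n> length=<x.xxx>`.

cell (5,6): code 0100 → (5.352,7.000)–(6.000,6.276)
cell (5,7): code 1100 → (5.459,8.000)–(5.352,7.000)
cell (5,8): code 1000 → (6.000,8.640)–(5.459,8.000)
cell (6,6): code 0110 → (6.000,6.276)–(7.000,6.201)
cell (6,8): code 1001 → (7.000,8.939)–(6.000,8.640)
cell (7,6): code 0110 → (7.000,6.201)–(8.000,6.951)
cell (7,8): code 1001 → (8.000,8.544)–(7.000,8.939)
cell (8,6): code 0010 → (8.000,6.951)–(8.053,7.000)
cell (8,7): code 0011 → (8.053,7.000)–(8.341,8.000)
cell (8,8): code 0001 → (8.341,8.000)–(8.000,8.544)
total: 10 segments, chained into 1 closed loop(s), length Σ = 8.943071

segments=10 loops=1 length=8.943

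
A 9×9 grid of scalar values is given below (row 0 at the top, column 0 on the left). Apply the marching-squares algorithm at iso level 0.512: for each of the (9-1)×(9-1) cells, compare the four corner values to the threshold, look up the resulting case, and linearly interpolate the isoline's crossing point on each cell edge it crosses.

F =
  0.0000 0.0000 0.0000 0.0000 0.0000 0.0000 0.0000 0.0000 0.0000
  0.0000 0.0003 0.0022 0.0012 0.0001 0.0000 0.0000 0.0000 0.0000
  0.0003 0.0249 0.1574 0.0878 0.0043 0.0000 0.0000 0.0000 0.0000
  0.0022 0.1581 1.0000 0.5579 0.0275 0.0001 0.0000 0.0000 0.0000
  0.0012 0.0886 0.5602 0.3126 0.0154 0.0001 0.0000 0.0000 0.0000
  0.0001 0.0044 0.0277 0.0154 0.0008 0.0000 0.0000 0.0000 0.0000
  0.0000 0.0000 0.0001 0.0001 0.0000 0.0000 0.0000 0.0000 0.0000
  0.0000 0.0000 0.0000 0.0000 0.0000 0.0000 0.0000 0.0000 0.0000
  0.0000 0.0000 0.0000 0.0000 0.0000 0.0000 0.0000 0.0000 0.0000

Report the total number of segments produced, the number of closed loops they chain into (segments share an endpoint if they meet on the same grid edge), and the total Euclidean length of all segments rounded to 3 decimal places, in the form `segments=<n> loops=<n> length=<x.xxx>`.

segments=8 loops=1 length=4.870

cell (2,1): code 0100 → (2.421,2.000)–(3.000,1.420)
cell (2,2): code 1100 → (2.902,3.000)–(2.421,2.000)
cell (2,3): code 1000 → (3.000,3.087)–(2.902,3.000)
cell (3,1): code 0110 → (3.000,1.420)–(4.000,1.898)
cell (3,2): code 1011 → (4.000,2.195)–(3.187,3.000)
cell (3,3): code 0001 → (3.187,3.000)–(3.000,3.087)
cell (4,1): code 0010 → (4.000,1.898)–(4.091,2.000)
cell (4,2): code 0001 → (4.091,2.000)–(4.000,2.195)
total: 8 segments, chained into 1 closed loop(s), length Σ = 4.869517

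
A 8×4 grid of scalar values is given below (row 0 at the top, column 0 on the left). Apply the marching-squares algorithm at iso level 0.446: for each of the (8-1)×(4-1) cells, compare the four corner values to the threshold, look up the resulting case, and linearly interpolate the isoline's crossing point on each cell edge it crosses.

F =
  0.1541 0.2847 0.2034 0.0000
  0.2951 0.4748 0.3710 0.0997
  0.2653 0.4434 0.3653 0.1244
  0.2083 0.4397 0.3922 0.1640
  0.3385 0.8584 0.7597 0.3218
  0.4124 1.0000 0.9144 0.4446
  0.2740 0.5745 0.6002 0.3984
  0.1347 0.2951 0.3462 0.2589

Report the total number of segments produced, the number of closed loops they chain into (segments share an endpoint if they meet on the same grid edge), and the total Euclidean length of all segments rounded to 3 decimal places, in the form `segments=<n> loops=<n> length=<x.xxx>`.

segments=14 loops=2 length=12.630

cell (0,0): code 0100 → (0.849,1.000)–(1.000,0.840)
cell (0,1): code 1000 → (1.000,1.277)–(0.849,1.000)
cell (1,0): code 0010 → (1.000,0.840)–(1.917,1.000)
cell (1,1): code 0001 → (1.917,1.000)–(1.000,1.277)
cell (3,0): code 0100 → (3.015,1.000)–(4.000,0.207)
cell (3,1): code 1100 → (3.146,2.000)–(3.015,1.000)
cell (3,2): code 1000 → (4.000,2.716)–(3.146,2.000)
cell (4,0): code 0110 → (4.000,0.207)–(5.000,0.057)
cell (4,2): code 1001 → (5.000,2.997)–(4.000,2.716)
cell (5,0): code 0110 → (5.000,0.057)–(6.000,0.572)
cell (5,2): code 1001 → (6.000,2.764)–(5.000,2.997)
cell (6,0): code 0010 → (6.000,0.572)–(6.460,1.000)
cell (6,1): code 0011 → (6.460,1.000)–(6.607,2.000)
cell (6,2): code 0001 → (6.607,2.000)–(6.000,2.764)
total: 14 segments, chained into 2 closed loop(s), length Σ = 12.629755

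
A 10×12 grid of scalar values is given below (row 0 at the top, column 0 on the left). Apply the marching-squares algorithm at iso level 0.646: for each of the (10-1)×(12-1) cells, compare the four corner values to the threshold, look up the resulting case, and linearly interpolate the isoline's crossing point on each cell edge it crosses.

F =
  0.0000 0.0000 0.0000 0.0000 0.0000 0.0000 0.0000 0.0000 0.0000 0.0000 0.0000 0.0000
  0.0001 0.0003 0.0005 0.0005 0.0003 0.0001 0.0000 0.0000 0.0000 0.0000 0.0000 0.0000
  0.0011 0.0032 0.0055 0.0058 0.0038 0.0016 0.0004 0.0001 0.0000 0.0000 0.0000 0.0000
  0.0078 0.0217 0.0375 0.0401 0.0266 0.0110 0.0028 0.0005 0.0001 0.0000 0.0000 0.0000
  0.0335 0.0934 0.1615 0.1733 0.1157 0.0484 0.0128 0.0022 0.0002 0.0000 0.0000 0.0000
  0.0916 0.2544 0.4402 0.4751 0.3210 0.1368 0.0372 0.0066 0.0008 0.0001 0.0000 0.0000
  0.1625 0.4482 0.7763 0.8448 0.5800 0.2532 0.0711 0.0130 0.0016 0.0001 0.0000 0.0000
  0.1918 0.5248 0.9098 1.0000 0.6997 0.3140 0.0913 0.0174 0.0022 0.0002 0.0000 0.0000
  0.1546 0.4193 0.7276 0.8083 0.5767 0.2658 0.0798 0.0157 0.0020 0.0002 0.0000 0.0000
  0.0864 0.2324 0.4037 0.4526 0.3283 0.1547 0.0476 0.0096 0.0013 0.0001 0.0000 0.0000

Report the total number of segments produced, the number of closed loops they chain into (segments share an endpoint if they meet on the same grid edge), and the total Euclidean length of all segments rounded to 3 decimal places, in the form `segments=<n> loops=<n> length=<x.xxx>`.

cell (5,1): code 0100 → (5.612,2.000)–(6.000,1.603)
cell (5,2): code 1100 → (5.462,3.000)–(5.612,2.000)
cell (5,3): code 1000 → (6.000,3.751)–(5.462,3.000)
cell (6,1): code 0110 → (6.000,1.603)–(7.000,1.315)
cell (6,3): code 1101 → (6.551,4.000)–(6.000,3.751)
cell (6,4): code 1000 → (7.000,4.139)–(6.551,4.000)
cell (7,1): code 0110 → (7.000,1.315)–(8.000,1.735)
cell (7,3): code 1011 → (8.000,3.701)–(7.437,4.000)
cell (7,4): code 0001 → (7.437,4.000)–(7.000,4.139)
cell (8,1): code 0010 → (8.000,1.735)–(8.252,2.000)
cell (8,2): code 0011 → (8.252,2.000)–(8.456,3.000)
cell (8,3): code 0001 → (8.456,3.000)–(8.000,3.701)
total: 12 segments, chained into 1 closed loop(s), length Σ = 9.008455

segments=12 loops=1 length=9.008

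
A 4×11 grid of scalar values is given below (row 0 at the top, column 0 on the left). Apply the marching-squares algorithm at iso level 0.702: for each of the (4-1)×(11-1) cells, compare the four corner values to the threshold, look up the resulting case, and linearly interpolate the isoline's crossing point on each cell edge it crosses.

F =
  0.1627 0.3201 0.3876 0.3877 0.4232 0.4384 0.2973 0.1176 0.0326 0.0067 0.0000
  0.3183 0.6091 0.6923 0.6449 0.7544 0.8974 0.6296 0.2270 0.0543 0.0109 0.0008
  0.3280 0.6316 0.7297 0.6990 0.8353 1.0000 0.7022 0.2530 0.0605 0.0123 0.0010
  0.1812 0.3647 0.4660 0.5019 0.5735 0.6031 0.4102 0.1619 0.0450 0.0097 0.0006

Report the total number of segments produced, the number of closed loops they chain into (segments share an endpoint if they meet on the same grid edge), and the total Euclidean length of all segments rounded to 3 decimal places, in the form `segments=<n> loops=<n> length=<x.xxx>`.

cell (0,3): code 0100 → (0.842,4.000)–(1.000,3.521)
cell (0,4): code 1100 → (0.574,5.000)–(0.842,4.000)
cell (0,5): code 1000 → (1.000,5.730)–(0.574,5.000)
cell (1,1): code 0100 → (1.259,2.000)–(2.000,1.718)
cell (1,2): code 1000 → (2.000,2.902)–(1.259,2.000)
cell (1,3): code 0110 → (1.000,3.521)–(2.000,3.022)
cell (1,5): code 1101 → (1.997,6.000)–(1.000,5.730)
cell (1,6): code 1000 → (2.000,6.000)–(1.997,6.000)
cell (2,1): code 0010 → (2.000,1.718)–(2.105,2.000)
cell (2,2): code 0001 → (2.105,2.000)–(2.000,2.902)
cell (2,3): code 0010 → (2.000,3.022)–(2.509,4.000)
cell (2,4): code 0011 → (2.509,4.000)–(2.751,5.000)
cell (2,5): code 0011 → (2.751,5.000)–(2.001,6.000)
cell (2,6): code 0001 → (2.001,6.000)–(2.000,6.000)
total: 14 segments, chained into 2 closed loop(s), length Σ = 11.089643

segments=14 loops=2 length=11.090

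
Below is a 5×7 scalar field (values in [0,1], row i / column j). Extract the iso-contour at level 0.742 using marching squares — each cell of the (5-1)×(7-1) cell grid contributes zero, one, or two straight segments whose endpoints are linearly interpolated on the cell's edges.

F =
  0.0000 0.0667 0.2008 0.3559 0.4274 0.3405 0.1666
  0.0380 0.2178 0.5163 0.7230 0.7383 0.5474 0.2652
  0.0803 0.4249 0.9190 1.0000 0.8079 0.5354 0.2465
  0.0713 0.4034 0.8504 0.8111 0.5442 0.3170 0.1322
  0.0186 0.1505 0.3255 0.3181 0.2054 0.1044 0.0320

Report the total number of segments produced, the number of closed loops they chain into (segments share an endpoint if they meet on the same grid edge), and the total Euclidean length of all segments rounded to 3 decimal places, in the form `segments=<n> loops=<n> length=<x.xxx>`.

segments=10 loops=1 length=7.683

cell (1,1): code 0100 → (1.560,2.000)–(2.000,1.642)
cell (1,2): code 1100 → (1.069,3.000)–(1.560,2.000)
cell (1,3): code 1100 → (1.053,4.000)–(1.069,3.000)
cell (1,4): code 1000 → (2.000,4.242)–(1.053,4.000)
cell (2,1): code 0110 → (2.000,1.642)–(3.000,1.757)
cell (2,3): code 1011 → (3.000,3.259)–(2.250,4.000)
cell (2,4): code 0001 → (2.250,4.000)–(2.000,4.242)
cell (3,1): code 0010 → (3.000,1.757)–(3.207,2.000)
cell (3,2): code 0011 → (3.207,2.000)–(3.140,3.000)
cell (3,3): code 0001 → (3.140,3.000)–(3.000,3.259)
total: 10 segments, chained into 1 closed loop(s), length Σ = 7.682817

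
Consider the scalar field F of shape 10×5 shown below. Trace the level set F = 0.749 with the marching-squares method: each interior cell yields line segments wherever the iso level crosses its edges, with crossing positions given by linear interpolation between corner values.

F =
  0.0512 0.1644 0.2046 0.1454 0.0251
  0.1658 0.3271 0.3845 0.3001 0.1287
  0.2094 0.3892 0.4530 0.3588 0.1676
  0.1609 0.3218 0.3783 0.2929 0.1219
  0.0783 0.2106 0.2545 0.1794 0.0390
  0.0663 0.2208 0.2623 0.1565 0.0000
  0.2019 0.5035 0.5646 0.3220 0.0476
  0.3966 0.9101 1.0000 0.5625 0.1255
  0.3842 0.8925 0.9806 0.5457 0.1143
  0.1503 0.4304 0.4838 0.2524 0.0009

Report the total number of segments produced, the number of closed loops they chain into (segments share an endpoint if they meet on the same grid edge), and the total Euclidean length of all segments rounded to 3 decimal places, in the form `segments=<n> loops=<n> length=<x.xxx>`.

segments=8 loops=1 length=6.476

cell (6,0): code 0100 → (6.604,1.000)–(7.000,0.686)
cell (6,1): code 1100 → (6.424,2.000)–(6.604,1.000)
cell (6,2): code 1000 → (7.000,2.574)–(6.424,2.000)
cell (7,0): code 0110 → (7.000,0.686)–(8.000,0.718)
cell (7,2): code 1001 → (8.000,2.533)–(7.000,2.574)
cell (8,0): code 0010 → (8.000,0.718)–(8.311,1.000)
cell (8,1): code 0011 → (8.311,1.000)–(8.466,2.000)
cell (8,2): code 0001 → (8.466,2.000)–(8.000,2.533)
total: 8 segments, chained into 1 closed loop(s), length Σ = 6.475638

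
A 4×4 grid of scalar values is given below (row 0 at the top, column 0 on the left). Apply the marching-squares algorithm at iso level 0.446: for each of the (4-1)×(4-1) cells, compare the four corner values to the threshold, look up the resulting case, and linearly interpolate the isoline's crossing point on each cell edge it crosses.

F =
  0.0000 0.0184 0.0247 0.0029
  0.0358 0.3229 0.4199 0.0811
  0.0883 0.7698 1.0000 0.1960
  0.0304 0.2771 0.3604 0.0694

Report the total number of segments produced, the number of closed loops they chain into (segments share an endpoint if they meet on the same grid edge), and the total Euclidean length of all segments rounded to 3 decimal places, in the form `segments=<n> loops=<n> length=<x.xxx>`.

cell (1,0): code 0100 → (1.275,1.000)–(2.000,0.525)
cell (1,1): code 1100 → (1.045,2.000)–(1.275,1.000)
cell (1,2): code 1000 → (2.000,2.689)–(1.045,2.000)
cell (2,0): code 0010 → (2.000,0.525)–(2.657,1.000)
cell (2,1): code 0011 → (2.657,1.000)–(2.866,2.000)
cell (2,2): code 0001 → (2.866,2.000)–(2.000,2.689)
total: 6 segments, chained into 1 closed loop(s), length Σ = 6.009665

segments=6 loops=1 length=6.010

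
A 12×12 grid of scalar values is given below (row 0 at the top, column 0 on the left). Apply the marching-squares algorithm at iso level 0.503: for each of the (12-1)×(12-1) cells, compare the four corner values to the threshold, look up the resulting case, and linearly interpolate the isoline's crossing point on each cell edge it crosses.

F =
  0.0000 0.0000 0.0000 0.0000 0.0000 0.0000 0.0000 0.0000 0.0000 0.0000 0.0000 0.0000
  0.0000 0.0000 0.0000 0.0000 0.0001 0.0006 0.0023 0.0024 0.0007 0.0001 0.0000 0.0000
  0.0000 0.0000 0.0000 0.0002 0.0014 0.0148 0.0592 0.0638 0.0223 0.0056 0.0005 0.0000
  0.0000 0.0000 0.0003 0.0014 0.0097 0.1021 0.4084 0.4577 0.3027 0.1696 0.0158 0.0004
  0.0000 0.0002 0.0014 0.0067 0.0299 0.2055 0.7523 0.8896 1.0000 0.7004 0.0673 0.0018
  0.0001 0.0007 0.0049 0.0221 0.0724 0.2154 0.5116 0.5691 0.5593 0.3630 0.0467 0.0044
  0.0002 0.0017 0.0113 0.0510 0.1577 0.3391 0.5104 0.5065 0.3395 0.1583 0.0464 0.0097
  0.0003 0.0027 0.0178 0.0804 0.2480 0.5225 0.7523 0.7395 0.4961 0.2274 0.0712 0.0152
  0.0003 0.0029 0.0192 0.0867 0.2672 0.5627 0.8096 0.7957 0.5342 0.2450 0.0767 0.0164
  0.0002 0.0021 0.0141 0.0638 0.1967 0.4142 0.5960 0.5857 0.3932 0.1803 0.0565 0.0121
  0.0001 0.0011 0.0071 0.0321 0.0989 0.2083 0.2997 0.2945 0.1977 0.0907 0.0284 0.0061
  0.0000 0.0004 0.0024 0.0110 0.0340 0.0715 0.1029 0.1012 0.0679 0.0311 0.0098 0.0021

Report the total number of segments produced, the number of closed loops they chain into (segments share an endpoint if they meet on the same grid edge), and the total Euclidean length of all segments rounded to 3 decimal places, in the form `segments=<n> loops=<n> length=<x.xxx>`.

segments=24 loops=1 length=19.002

cell (3,5): code 0100 → (3.275,6.000)–(4.000,5.544)
cell (3,6): code 1100 → (3.105,7.000)–(3.275,6.000)
cell (3,7): code 1100 → (3.287,8.000)–(3.105,7.000)
cell (3,8): code 1100 → (3.628,9.000)–(3.287,8.000)
cell (3,9): code 1000 → (4.000,9.312)–(3.628,9.000)
cell (4,5): code 0110 → (4.000,5.544)–(5.000,5.971)
cell (4,8): code 1011 → (5.000,8.287)–(4.585,9.000)
cell (4,9): code 0001 → (4.585,9.000)–(4.000,9.312)
cell (5,5): code 0110 → (5.000,5.971)–(6.000,5.957)
cell (5,7): code 1011 → (6.000,7.021)–(5.256,8.000)
cell (5,8): code 0001 → (5.256,8.000)–(5.000,8.287)
cell (6,4): code 0100 → (6.894,5.000)–(7.000,4.929)
cell (6,5): code 1110 → (6.000,5.957)–(6.894,5.000)
cell (6,7): code 1001 → (7.000,7.972)–(6.000,7.021)
cell (7,4): code 0110 → (7.000,4.929)–(8.000,4.798)
cell (7,7): code 1101 → (7.181,8.000)–(7.000,7.972)
cell (7,8): code 1000 → (8.000,8.108)–(7.181,8.000)
cell (8,4): code 0010 → (8.000,4.798)–(8.402,5.000)
cell (8,5): code 0111 → (8.402,5.000)–(9.000,5.488)
cell (8,7): code 1011 → (9.000,7.430)–(8.221,8.000)
cell (8,8): code 0001 → (8.221,8.000)–(8.000,8.108)
cell (9,5): code 0010 → (9.000,5.488)–(9.314,6.000)
cell (9,6): code 0011 → (9.314,6.000)–(9.284,7.000)
cell (9,7): code 0001 → (9.284,7.000)–(9.000,7.430)
total: 24 segments, chained into 1 closed loop(s), length Σ = 19.002473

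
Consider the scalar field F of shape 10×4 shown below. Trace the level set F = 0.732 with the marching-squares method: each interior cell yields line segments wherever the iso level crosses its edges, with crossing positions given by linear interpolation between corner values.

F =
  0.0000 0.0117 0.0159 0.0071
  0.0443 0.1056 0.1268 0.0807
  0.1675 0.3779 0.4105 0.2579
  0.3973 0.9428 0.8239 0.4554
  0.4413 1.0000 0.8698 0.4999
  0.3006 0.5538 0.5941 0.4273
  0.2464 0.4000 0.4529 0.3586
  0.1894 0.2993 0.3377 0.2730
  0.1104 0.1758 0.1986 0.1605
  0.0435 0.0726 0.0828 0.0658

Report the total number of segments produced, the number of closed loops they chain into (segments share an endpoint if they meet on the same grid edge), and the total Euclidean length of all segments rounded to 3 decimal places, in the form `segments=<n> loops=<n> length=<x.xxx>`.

segments=8 loops=1 length=6.292

cell (2,0): code 0100 → (2.627,1.000)–(3.000,0.614)
cell (2,1): code 1100 → (2.778,2.000)–(2.627,1.000)
cell (2,2): code 1000 → (3.000,2.249)–(2.778,2.000)
cell (3,0): code 0110 → (3.000,0.614)–(4.000,0.520)
cell (3,2): code 1001 → (4.000,2.373)–(3.000,2.249)
cell (4,0): code 0010 → (4.000,0.520)–(4.601,1.000)
cell (4,1): code 0011 → (4.601,1.000)–(4.500,2.000)
cell (4,2): code 0001 → (4.500,2.000)–(4.000,2.373)
total: 8 segments, chained into 1 closed loop(s), length Σ = 6.291607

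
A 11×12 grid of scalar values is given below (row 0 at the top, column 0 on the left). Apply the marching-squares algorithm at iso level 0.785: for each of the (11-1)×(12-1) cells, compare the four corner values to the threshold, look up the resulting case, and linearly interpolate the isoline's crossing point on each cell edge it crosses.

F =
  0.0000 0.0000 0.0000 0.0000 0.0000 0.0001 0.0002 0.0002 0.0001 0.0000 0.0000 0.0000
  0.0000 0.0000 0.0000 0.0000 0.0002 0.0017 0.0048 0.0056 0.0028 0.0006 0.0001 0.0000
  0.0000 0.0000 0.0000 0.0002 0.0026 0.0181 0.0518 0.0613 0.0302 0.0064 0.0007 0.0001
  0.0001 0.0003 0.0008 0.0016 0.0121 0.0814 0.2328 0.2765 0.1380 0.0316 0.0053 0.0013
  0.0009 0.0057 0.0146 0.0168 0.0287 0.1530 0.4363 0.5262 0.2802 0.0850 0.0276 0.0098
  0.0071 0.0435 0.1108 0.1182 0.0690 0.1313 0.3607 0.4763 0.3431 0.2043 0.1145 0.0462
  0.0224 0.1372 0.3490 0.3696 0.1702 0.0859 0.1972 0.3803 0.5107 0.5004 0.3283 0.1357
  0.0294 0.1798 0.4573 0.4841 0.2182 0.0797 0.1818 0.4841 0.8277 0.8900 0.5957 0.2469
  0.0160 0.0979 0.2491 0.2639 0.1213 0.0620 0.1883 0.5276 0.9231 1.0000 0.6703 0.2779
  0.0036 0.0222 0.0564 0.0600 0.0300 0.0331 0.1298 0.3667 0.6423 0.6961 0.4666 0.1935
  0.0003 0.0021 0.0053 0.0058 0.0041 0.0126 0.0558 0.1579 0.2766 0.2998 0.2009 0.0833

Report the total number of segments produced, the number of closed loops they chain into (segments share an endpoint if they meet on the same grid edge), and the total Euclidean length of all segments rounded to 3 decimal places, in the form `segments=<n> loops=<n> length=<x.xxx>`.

cell (6,7): code 0100 → (6.865,8.000)–(7.000,7.876)
cell (6,8): code 1100 → (6.730,9.000)–(6.865,8.000)
cell (6,9): code 1000 → (7.000,9.357)–(6.730,9.000)
cell (7,7): code 0110 → (7.000,7.876)–(8.000,7.651)
cell (7,9): code 1001 → (8.000,9.652)–(7.000,9.357)
cell (8,7): code 0010 → (8.000,7.651)–(8.492,8.000)
cell (8,8): code 0011 → (8.492,8.000)–(8.707,9.000)
cell (8,9): code 0001 → (8.707,9.000)–(8.000,9.652)
total: 8 segments, chained into 1 closed loop(s), length Σ = 6.295436

segments=8 loops=1 length=6.295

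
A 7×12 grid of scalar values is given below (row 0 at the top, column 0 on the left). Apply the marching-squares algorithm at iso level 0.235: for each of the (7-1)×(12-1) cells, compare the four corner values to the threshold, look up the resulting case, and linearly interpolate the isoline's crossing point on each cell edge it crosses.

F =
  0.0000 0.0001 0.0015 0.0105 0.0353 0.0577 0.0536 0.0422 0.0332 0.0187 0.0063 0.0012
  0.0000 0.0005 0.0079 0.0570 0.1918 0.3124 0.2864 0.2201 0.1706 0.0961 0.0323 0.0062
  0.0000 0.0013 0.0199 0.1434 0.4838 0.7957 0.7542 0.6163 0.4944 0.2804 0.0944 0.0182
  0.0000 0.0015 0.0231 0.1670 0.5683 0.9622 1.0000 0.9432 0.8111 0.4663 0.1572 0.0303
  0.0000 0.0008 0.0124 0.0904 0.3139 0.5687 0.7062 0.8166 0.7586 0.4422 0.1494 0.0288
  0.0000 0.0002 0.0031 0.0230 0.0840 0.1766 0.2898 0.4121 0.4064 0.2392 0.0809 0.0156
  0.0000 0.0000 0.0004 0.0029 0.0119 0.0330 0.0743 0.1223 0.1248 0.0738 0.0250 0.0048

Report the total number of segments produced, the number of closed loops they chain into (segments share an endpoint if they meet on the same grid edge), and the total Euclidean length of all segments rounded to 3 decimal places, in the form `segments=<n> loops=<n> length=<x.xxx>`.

segments=22 loops=1 length=18.159

cell (0,4): code 0100 → (0.696,5.000)–(1.000,4.358)
cell (0,5): code 1100 → (0.779,6.000)–(0.696,5.000)
cell (0,6): code 1000 → (1.000,6.775)–(0.779,6.000)
cell (1,3): code 0100 → (1.148,4.000)–(2.000,3.269)
cell (1,4): code 1110 → (1.000,4.358)–(1.148,4.000)
cell (1,6): code 1101 → (1.038,7.000)–(1.000,6.775)
cell (1,7): code 1100 → (1.199,8.000)–(1.038,7.000)
cell (1,8): code 1100 → (1.754,9.000)–(1.199,8.000)
cell (1,9): code 1000 → (2.000,9.244)–(1.754,9.000)
cell (2,3): code 0110 → (2.000,3.269)–(3.000,3.169)
cell (2,9): code 1001 → (3.000,9.748)–(2.000,9.244)
cell (3,3): code 0110 → (3.000,3.169)–(4.000,3.647)
cell (3,9): code 1001 → (4.000,9.708)–(3.000,9.748)
cell (4,3): code 0010 → (4.000,3.647)–(4.343,4.000)
cell (4,4): code 0011 → (4.343,4.000)–(4.851,5.000)
cell (4,5): code 0111 → (4.851,5.000)–(5.000,5.516)
cell (4,9): code 1001 → (5.000,9.027)–(4.000,9.708)
cell (5,5): code 0010 → (5.000,5.516)–(5.254,6.000)
cell (5,6): code 0011 → (5.254,6.000)–(5.611,7.000)
cell (5,7): code 0011 → (5.611,7.000)–(5.609,8.000)
cell (5,8): code 0011 → (5.609,8.000)–(5.025,9.000)
cell (5,9): code 0001 → (5.025,9.000)–(5.000,9.027)
total: 22 segments, chained into 1 closed loop(s), length Σ = 18.158606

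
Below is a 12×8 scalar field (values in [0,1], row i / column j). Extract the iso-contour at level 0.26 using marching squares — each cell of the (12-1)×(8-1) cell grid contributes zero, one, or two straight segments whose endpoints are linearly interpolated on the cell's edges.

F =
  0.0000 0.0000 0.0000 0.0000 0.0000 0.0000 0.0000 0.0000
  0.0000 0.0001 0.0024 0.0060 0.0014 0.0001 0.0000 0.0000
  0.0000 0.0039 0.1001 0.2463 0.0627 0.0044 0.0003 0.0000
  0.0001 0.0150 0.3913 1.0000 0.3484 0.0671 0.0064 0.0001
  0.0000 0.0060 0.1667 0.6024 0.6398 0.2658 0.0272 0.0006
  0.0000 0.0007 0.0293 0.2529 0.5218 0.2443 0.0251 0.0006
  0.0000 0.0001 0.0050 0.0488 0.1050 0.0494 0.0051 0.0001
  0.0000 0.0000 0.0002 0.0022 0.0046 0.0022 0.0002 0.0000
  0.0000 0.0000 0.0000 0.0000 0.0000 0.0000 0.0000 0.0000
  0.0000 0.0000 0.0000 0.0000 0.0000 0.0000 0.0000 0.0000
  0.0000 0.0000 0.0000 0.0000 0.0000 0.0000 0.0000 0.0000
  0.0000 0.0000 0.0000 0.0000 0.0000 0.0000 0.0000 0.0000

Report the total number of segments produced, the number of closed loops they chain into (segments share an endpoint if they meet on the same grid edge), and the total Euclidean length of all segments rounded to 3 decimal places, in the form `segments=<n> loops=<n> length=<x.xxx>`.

segments=14 loops=1 length=10.308

cell (2,1): code 0100 → (2.549,2.000)–(3.000,1.651)
cell (2,2): code 1100 → (2.018,3.000)–(2.549,2.000)
cell (2,3): code 1100 → (2.691,4.000)–(2.018,3.000)
cell (2,4): code 1000 → (3.000,4.314)–(2.691,4.000)
cell (3,1): code 0010 → (3.000,1.651)–(3.585,2.000)
cell (3,2): code 0111 → (3.585,2.000)–(4.000,2.214)
cell (3,4): code 1101 → (3.971,5.000)–(3.000,4.314)
cell (3,5): code 1000 → (4.000,5.024)–(3.971,5.000)
cell (4,2): code 0010 → (4.000,2.214)–(4.980,3.000)
cell (4,3): code 0111 → (4.980,3.000)–(5.000,3.026)
cell (4,4): code 1011 → (5.000,4.943)–(4.270,5.000)
cell (4,5): code 0001 → (4.270,5.000)–(4.000,5.024)
cell (5,3): code 0010 → (5.000,3.026)–(5.628,4.000)
cell (5,4): code 0001 → (5.628,4.000)–(5.000,4.943)
total: 14 segments, chained into 1 closed loop(s), length Σ = 10.307670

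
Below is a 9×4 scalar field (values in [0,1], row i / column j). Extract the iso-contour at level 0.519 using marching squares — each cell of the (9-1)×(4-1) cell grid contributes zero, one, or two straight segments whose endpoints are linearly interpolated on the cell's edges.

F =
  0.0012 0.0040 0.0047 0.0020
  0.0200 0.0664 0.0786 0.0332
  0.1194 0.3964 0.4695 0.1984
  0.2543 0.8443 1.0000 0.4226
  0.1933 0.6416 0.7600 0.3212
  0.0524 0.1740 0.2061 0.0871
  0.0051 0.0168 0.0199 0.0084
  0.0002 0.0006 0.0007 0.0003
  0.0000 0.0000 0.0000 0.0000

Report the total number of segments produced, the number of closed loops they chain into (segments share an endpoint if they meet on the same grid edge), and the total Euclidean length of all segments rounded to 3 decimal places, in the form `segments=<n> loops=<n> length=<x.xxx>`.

segments=8 loops=1 length=7.331

cell (2,0): code 0100 → (2.274,1.000)–(3.000,0.449)
cell (2,1): code 1100 → (2.093,2.000)–(2.274,1.000)
cell (2,2): code 1000 → (3.000,2.833)–(2.093,2.000)
cell (3,0): code 0110 → (3.000,0.449)–(4.000,0.727)
cell (3,2): code 1001 → (4.000,2.549)–(3.000,2.833)
cell (4,0): code 0010 → (4.000,0.727)–(4.262,1.000)
cell (4,1): code 0011 → (4.262,1.000)–(4.435,2.000)
cell (4,2): code 0001 → (4.435,2.000)–(4.000,2.549)
total: 8 segments, chained into 1 closed loop(s), length Σ = 7.331044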